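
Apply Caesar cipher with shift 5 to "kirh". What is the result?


Caesar cipher: shift "kirh" by 5
  'k' (pos 10) + 5 = pos 15 = 'p'
  'i' (pos 8) + 5 = pos 13 = 'n'
  'r' (pos 17) + 5 = pos 22 = 'w'
  'h' (pos 7) + 5 = pos 12 = 'm'
Result: pnwm

pnwm


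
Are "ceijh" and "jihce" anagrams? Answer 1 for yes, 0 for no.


Strings: "ceijh", "jihce"
Sorted first:  cehij
Sorted second: cehij
Sorted forms match => anagrams

1


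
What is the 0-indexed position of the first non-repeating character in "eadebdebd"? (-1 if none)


Input: eadebdebd
Character frequencies:
  'a': 1
  'b': 2
  'd': 3
  'e': 3
Scanning left to right for freq == 1:
  Position 0 ('e'): freq=3, skip
  Position 1 ('a'): unique! => answer = 1

1


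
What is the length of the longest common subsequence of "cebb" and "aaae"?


LCS of "cebb" and "aaae"
DP table:
           a    a    a    e
      0    0    0    0    0
  c   0    0    0    0    0
  e   0    0    0    0    1
  b   0    0    0    0    1
  b   0    0    0    0    1
LCS length = dp[4][4] = 1

1


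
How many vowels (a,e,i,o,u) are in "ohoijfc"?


Input: ohoijfc
Checking each character:
  'o' at position 0: vowel (running total: 1)
  'h' at position 1: consonant
  'o' at position 2: vowel (running total: 2)
  'i' at position 3: vowel (running total: 3)
  'j' at position 4: consonant
  'f' at position 5: consonant
  'c' at position 6: consonant
Total vowels: 3

3


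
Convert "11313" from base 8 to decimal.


Input: "11313" in base 8
Positional expansion:
  Digit '1' (value 1) x 8^4 = 4096
  Digit '1' (value 1) x 8^3 = 512
  Digit '3' (value 3) x 8^2 = 192
  Digit '1' (value 1) x 8^1 = 8
  Digit '3' (value 3) x 8^0 = 3
Sum = 4811

4811


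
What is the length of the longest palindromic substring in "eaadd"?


Input: "eaadd"
Checking substrings for palindromes:
  [1:3] "aa" (len 2) => palindrome
  [3:5] "dd" (len 2) => palindrome
Longest palindromic substring: "aa" with length 2

2


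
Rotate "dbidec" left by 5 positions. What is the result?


Input: "dbidec", rotate left by 5
First 5 characters: "dbide"
Remaining characters: "c"
Concatenate remaining + first: "c" + "dbide" = "cdbide"

cdbide


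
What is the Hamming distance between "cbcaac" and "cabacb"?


Comparing "cbcaac" and "cabacb" position by position:
  Position 0: 'c' vs 'c' => same
  Position 1: 'b' vs 'a' => differ
  Position 2: 'c' vs 'b' => differ
  Position 3: 'a' vs 'a' => same
  Position 4: 'a' vs 'c' => differ
  Position 5: 'c' vs 'b' => differ
Total differences (Hamming distance): 4

4


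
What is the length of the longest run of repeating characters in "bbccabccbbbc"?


Input: "bbccabccbbbc"
Scanning for longest run:
  Position 1 ('b'): continues run of 'b', length=2
  Position 2 ('c'): new char, reset run to 1
  Position 3 ('c'): continues run of 'c', length=2
  Position 4 ('a'): new char, reset run to 1
  Position 5 ('b'): new char, reset run to 1
  Position 6 ('c'): new char, reset run to 1
  Position 7 ('c'): continues run of 'c', length=2
  Position 8 ('b'): new char, reset run to 1
  Position 9 ('b'): continues run of 'b', length=2
  Position 10 ('b'): continues run of 'b', length=3
  Position 11 ('c'): new char, reset run to 1
Longest run: 'b' with length 3

3


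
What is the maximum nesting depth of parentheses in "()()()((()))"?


Input: "()()()((()))"
Tracking depth:
  Position 0 '(': depth becomes 1
  Position 1 ')': depth becomes 0
  Position 2 '(': depth becomes 1
  Position 3 ')': depth becomes 0
  Position 4 '(': depth becomes 1
  Position 5 ')': depth becomes 0
  Position 6 '(': depth becomes 1
  Position 7 '(': depth becomes 2
  Position 8 '(': depth becomes 3
  Position 9 ')': depth becomes 2
  Position 10 ')': depth becomes 1
  Position 11 ')': depth becomes 0
Maximum depth reached: 3

3


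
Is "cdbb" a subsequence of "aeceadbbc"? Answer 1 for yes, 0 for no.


Check if "cdbb" is a subsequence of "aeceadbbc"
Greedy scan:
  Position 0 ('a'): no match needed
  Position 1 ('e'): no match needed
  Position 2 ('c'): matches sub[0] = 'c'
  Position 3 ('e'): no match needed
  Position 4 ('a'): no match needed
  Position 5 ('d'): matches sub[1] = 'd'
  Position 6 ('b'): matches sub[2] = 'b'
  Position 7 ('b'): matches sub[3] = 'b'
  Position 8 ('c'): no match needed
All 4 characters matched => is a subsequence

1


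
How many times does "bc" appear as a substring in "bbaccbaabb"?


Searching for "bc" in "bbaccbaabb"
Scanning each position:
  Position 0: "bb" => no
  Position 1: "ba" => no
  Position 2: "ac" => no
  Position 3: "cc" => no
  Position 4: "cb" => no
  Position 5: "ba" => no
  Position 6: "aa" => no
  Position 7: "ab" => no
  Position 8: "bb" => no
Total occurrences: 0

0


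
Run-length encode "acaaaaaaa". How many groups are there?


Input: acaaaaaaa
Scanning for consecutive runs:
  Group 1: 'a' x 1 (positions 0-0)
  Group 2: 'c' x 1 (positions 1-1)
  Group 3: 'a' x 7 (positions 2-8)
Total groups: 3

3


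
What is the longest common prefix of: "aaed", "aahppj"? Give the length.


Words: aaed, aahppj
  Position 0: all 'a' => match
  Position 1: all 'a' => match
  Position 2: ('e', 'h') => mismatch, stop
LCP = "aa" (length 2)

2


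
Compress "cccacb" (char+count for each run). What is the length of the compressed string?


Input: cccacb
Runs:
  'c' x 3 => "c3"
  'a' x 1 => "a1"
  'c' x 1 => "c1"
  'b' x 1 => "b1"
Compressed: "c3a1c1b1"
Compressed length: 8

8


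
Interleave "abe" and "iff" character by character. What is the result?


Interleaving "abe" and "iff":
  Position 0: 'a' from first, 'i' from second => "ai"
  Position 1: 'b' from first, 'f' from second => "bf"
  Position 2: 'e' from first, 'f' from second => "ef"
Result: aibfef

aibfef


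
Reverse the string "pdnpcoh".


Input: pdnpcoh
Reading characters right to left:
  Position 6: 'h'
  Position 5: 'o'
  Position 4: 'c'
  Position 3: 'p'
  Position 2: 'n'
  Position 1: 'd'
  Position 0: 'p'
Reversed: hocpndp

hocpndp


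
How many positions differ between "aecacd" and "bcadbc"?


Comparing "aecacd" and "bcadbc" position by position:
  Position 0: 'a' vs 'b' => DIFFER
  Position 1: 'e' vs 'c' => DIFFER
  Position 2: 'c' vs 'a' => DIFFER
  Position 3: 'a' vs 'd' => DIFFER
  Position 4: 'c' vs 'b' => DIFFER
  Position 5: 'd' vs 'c' => DIFFER
Positions that differ: 6

6


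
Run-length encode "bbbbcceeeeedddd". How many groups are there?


Input: bbbbcceeeeedddd
Scanning for consecutive runs:
  Group 1: 'b' x 4 (positions 0-3)
  Group 2: 'c' x 2 (positions 4-5)
  Group 3: 'e' x 5 (positions 6-10)
  Group 4: 'd' x 4 (positions 11-14)
Total groups: 4

4


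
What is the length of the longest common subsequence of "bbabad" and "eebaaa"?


LCS of "bbabad" and "eebaaa"
DP table:
           e    e    b    a    a    a
      0    0    0    0    0    0    0
  b   0    0    0    1    1    1    1
  b   0    0    0    1    1    1    1
  a   0    0    0    1    2    2    2
  b   0    0    0    1    2    2    2
  a   0    0    0    1    2    3    3
  d   0    0    0    1    2    3    3
LCS length = dp[6][6] = 3

3


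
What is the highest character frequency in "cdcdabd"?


Input: cdcdabd
Character counts:
  'a': 1
  'b': 1
  'c': 2
  'd': 3
Maximum frequency: 3

3


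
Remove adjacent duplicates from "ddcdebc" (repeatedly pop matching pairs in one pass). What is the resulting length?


Input: ddcdebc
Stack-based adjacent duplicate removal:
  Read 'd': push. Stack: d
  Read 'd': matches stack top 'd' => pop. Stack: (empty)
  Read 'c': push. Stack: c
  Read 'd': push. Stack: cd
  Read 'e': push. Stack: cde
  Read 'b': push. Stack: cdeb
  Read 'c': push. Stack: cdebc
Final stack: "cdebc" (length 5)

5


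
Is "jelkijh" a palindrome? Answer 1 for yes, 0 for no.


Input: jelkijh
Reversed: hjiklej
  Compare pos 0 ('j') with pos 6 ('h'): MISMATCH
  Compare pos 1 ('e') with pos 5 ('j'): MISMATCH
  Compare pos 2 ('l') with pos 4 ('i'): MISMATCH
Result: not a palindrome

0


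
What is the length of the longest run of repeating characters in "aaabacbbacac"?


Input: "aaabacbbacac"
Scanning for longest run:
  Position 1 ('a'): continues run of 'a', length=2
  Position 2 ('a'): continues run of 'a', length=3
  Position 3 ('b'): new char, reset run to 1
  Position 4 ('a'): new char, reset run to 1
  Position 5 ('c'): new char, reset run to 1
  Position 6 ('b'): new char, reset run to 1
  Position 7 ('b'): continues run of 'b', length=2
  Position 8 ('a'): new char, reset run to 1
  Position 9 ('c'): new char, reset run to 1
  Position 10 ('a'): new char, reset run to 1
  Position 11 ('c'): new char, reset run to 1
Longest run: 'a' with length 3

3


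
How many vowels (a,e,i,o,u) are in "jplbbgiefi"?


Input: jplbbgiefi
Checking each character:
  'j' at position 0: consonant
  'p' at position 1: consonant
  'l' at position 2: consonant
  'b' at position 3: consonant
  'b' at position 4: consonant
  'g' at position 5: consonant
  'i' at position 6: vowel (running total: 1)
  'e' at position 7: vowel (running total: 2)
  'f' at position 8: consonant
  'i' at position 9: vowel (running total: 3)
Total vowels: 3

3


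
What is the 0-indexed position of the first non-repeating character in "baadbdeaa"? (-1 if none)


Input: baadbdeaa
Character frequencies:
  'a': 4
  'b': 2
  'd': 2
  'e': 1
Scanning left to right for freq == 1:
  Position 0 ('b'): freq=2, skip
  Position 1 ('a'): freq=4, skip
  Position 2 ('a'): freq=4, skip
  Position 3 ('d'): freq=2, skip
  Position 4 ('b'): freq=2, skip
  Position 5 ('d'): freq=2, skip
  Position 6 ('e'): unique! => answer = 6

6


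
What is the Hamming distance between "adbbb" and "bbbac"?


Comparing "adbbb" and "bbbac" position by position:
  Position 0: 'a' vs 'b' => differ
  Position 1: 'd' vs 'b' => differ
  Position 2: 'b' vs 'b' => same
  Position 3: 'b' vs 'a' => differ
  Position 4: 'b' vs 'c' => differ
Total differences (Hamming distance): 4

4


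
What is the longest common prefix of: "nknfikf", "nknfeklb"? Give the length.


Words: nknfikf, nknfeklb
  Position 0: all 'n' => match
  Position 1: all 'k' => match
  Position 2: all 'n' => match
  Position 3: all 'f' => match
  Position 4: ('i', 'e') => mismatch, stop
LCP = "nknf" (length 4)

4


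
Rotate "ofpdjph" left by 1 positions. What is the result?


Input: "ofpdjph", rotate left by 1
First 1 characters: "o"
Remaining characters: "fpdjph"
Concatenate remaining + first: "fpdjph" + "o" = "fpdjpho"

fpdjpho


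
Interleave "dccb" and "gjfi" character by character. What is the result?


Interleaving "dccb" and "gjfi":
  Position 0: 'd' from first, 'g' from second => "dg"
  Position 1: 'c' from first, 'j' from second => "cj"
  Position 2: 'c' from first, 'f' from second => "cf"
  Position 3: 'b' from first, 'i' from second => "bi"
Result: dgcjcfbi

dgcjcfbi


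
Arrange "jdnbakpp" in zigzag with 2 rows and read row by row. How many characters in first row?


Zigzag "jdnbakpp" into 2 rows:
Placing characters:
  'j' => row 0
  'd' => row 1
  'n' => row 0
  'b' => row 1
  'a' => row 0
  'k' => row 1
  'p' => row 0
  'p' => row 1
Rows:
  Row 0: "jnap"
  Row 1: "dbkp"
First row length: 4

4


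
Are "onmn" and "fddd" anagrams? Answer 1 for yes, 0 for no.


Strings: "onmn", "fddd"
Sorted first:  mnno
Sorted second: dddf
Differ at position 0: 'm' vs 'd' => not anagrams

0


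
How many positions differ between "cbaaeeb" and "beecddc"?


Comparing "cbaaeeb" and "beecddc" position by position:
  Position 0: 'c' vs 'b' => DIFFER
  Position 1: 'b' vs 'e' => DIFFER
  Position 2: 'a' vs 'e' => DIFFER
  Position 3: 'a' vs 'c' => DIFFER
  Position 4: 'e' vs 'd' => DIFFER
  Position 5: 'e' vs 'd' => DIFFER
  Position 6: 'b' vs 'c' => DIFFER
Positions that differ: 7

7


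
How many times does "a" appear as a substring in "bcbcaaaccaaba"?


Searching for "a" in "bcbcaaaccaaba"
Scanning each position:
  Position 0: "b" => no
  Position 1: "c" => no
  Position 2: "b" => no
  Position 3: "c" => no
  Position 4: "a" => MATCH
  Position 5: "a" => MATCH
  Position 6: "a" => MATCH
  Position 7: "c" => no
  Position 8: "c" => no
  Position 9: "a" => MATCH
  Position 10: "a" => MATCH
  Position 11: "b" => no
  Position 12: "a" => MATCH
Total occurrences: 6

6


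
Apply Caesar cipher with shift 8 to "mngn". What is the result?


Caesar cipher: shift "mngn" by 8
  'm' (pos 12) + 8 = pos 20 = 'u'
  'n' (pos 13) + 8 = pos 21 = 'v'
  'g' (pos 6) + 8 = pos 14 = 'o'
  'n' (pos 13) + 8 = pos 21 = 'v'
Result: uvov

uvov


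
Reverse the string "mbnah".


Input: mbnah
Reading characters right to left:
  Position 4: 'h'
  Position 3: 'a'
  Position 2: 'n'
  Position 1: 'b'
  Position 0: 'm'
Reversed: hanbm

hanbm


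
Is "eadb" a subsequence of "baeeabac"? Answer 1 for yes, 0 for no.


Check if "eadb" is a subsequence of "baeeabac"
Greedy scan:
  Position 0 ('b'): no match needed
  Position 1 ('a'): no match needed
  Position 2 ('e'): matches sub[0] = 'e'
  Position 3 ('e'): no match needed
  Position 4 ('a'): matches sub[1] = 'a'
  Position 5 ('b'): no match needed
  Position 6 ('a'): no match needed
  Position 7 ('c'): no match needed
Only matched 2/4 characters => not a subsequence

0


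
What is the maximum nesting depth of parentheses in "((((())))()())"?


Input: "((((())))()())"
Tracking depth:
  Position 0 '(': depth becomes 1
  Position 1 '(': depth becomes 2
  Position 2 '(': depth becomes 3
  Position 3 '(': depth becomes 4
  Position 4 '(': depth becomes 5
  Position 5 ')': depth becomes 4
  Position 6 ')': depth becomes 3
  Position 7 ')': depth becomes 2
  Position 8 ')': depth becomes 1
  Position 9 '(': depth becomes 2
  Position 10 ')': depth becomes 1
  Position 11 '(': depth becomes 2
  Position 12 ')': depth becomes 1
  Position 13 ')': depth becomes 0
Maximum depth reached: 5

5


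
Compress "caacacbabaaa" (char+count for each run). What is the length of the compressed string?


Input: caacacbabaaa
Runs:
  'c' x 1 => "c1"
  'a' x 2 => "a2"
  'c' x 1 => "c1"
  'a' x 1 => "a1"
  'c' x 1 => "c1"
  'b' x 1 => "b1"
  'a' x 1 => "a1"
  'b' x 1 => "b1"
  'a' x 3 => "a3"
Compressed: "c1a2c1a1c1b1a1b1a3"
Compressed length: 18

18


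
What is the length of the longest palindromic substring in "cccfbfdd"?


Input: "cccfbfdd"
Checking substrings for palindromes:
  [0:3] "ccc" (len 3) => palindrome
  [3:6] "fbf" (len 3) => palindrome
  [0:2] "cc" (len 2) => palindrome
  [1:3] "cc" (len 2) => palindrome
  [6:8] "dd" (len 2) => palindrome
Longest palindromic substring: "ccc" with length 3

3


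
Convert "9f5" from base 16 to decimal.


Input: "9f5" in base 16
Positional expansion:
  Digit '9' (value 9) x 16^2 = 2304
  Digit 'f' (value 15) x 16^1 = 240
  Digit '5' (value 5) x 16^0 = 5
Sum = 2549

2549


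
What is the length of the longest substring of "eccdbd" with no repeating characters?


Input: "eccdbd"
Sliding window (track last position of each char):
  Position 0 ('e'): window [0,0] length 1 -- new best
  Position 1 ('c'): window [0,1] length 2 -- new best
  Position 2 ('c'): repeat (last at 1), move window start to 2
  Position 2 ('c'): window [2,2] length 1
  Position 3 ('d'): window [2,3] length 2
  Position 4 ('b'): window [2,4] length 3 -- new best
  Position 5 ('d'): repeat (last at 3), move window start to 4
  Position 5 ('d'): window [4,5] length 2
Longest substring with no repeats: "cdb" with length 3

3


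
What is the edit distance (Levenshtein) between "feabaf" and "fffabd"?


Computing edit distance: "feabaf" -> "fffabd"
DP table:
           f    f    f    a    b    d
      0    1    2    3    4    5    6
  f   1    0    1    2    3    4    5
  e   2    1    1    2    3    4    5
  a   3    2    2    2    2    3    4
  b   4    3    3    3    3    2    3
  a   5    4    4    4    3    3    3
  f   6    5    4    4    4    4    4
Edit distance = dp[6][6] = 4

4


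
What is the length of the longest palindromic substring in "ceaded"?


Input: "ceaded"
Checking substrings for palindromes:
  [3:6] "ded" (len 3) => palindrome
Longest palindromic substring: "ded" with length 3

3


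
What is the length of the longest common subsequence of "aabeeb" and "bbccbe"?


LCS of "aabeeb" and "bbccbe"
DP table:
           b    b    c    c    b    e
      0    0    0    0    0    0    0
  a   0    0    0    0    0    0    0
  a   0    0    0    0    0    0    0
  b   0    1    1    1    1    1    1
  e   0    1    1    1    1    1    2
  e   0    1    1    1    1    1    2
  b   0    1    2    2    2    2    2
LCS length = dp[6][6] = 2

2


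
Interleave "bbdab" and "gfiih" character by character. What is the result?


Interleaving "bbdab" and "gfiih":
  Position 0: 'b' from first, 'g' from second => "bg"
  Position 1: 'b' from first, 'f' from second => "bf"
  Position 2: 'd' from first, 'i' from second => "di"
  Position 3: 'a' from first, 'i' from second => "ai"
  Position 4: 'b' from first, 'h' from second => "bh"
Result: bgbfdiaibh

bgbfdiaibh


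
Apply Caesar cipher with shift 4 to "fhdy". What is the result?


Caesar cipher: shift "fhdy" by 4
  'f' (pos 5) + 4 = pos 9 = 'j'
  'h' (pos 7) + 4 = pos 11 = 'l'
  'd' (pos 3) + 4 = pos 7 = 'h'
  'y' (pos 24) + 4 = pos 2 = 'c'
Result: jlhc

jlhc


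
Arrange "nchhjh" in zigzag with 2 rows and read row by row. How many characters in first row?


Zigzag "nchhjh" into 2 rows:
Placing characters:
  'n' => row 0
  'c' => row 1
  'h' => row 0
  'h' => row 1
  'j' => row 0
  'h' => row 1
Rows:
  Row 0: "nhj"
  Row 1: "chh"
First row length: 3

3


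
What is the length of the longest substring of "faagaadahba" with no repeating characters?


Input: "faagaadahba"
Sliding window (track last position of each char):
  Position 0 ('f'): window [0,0] length 1 -- new best
  Position 1 ('a'): window [0,1] length 2 -- new best
  Position 2 ('a'): repeat (last at 1), move window start to 2
  Position 2 ('a'): window [2,2] length 1
  Position 3 ('g'): window [2,3] length 2
  Position 4 ('a'): repeat (last at 2), move window start to 3
  Position 4 ('a'): window [3,4] length 2
  Position 5 ('a'): repeat (last at 4), move window start to 5
  Position 5 ('a'): window [5,5] length 1
  Position 6 ('d'): window [5,6] length 2
  Position 7 ('a'): repeat (last at 5), move window start to 6
  Position 7 ('a'): window [6,7] length 2
  Position 8 ('h'): window [6,8] length 3 -- new best
  Position 9 ('b'): window [6,9] length 4 -- new best
  Position 10 ('a'): repeat (last at 7), move window start to 8
  Position 10 ('a'): window [8,10] length 3
Longest substring with no repeats: "dahb" with length 4

4


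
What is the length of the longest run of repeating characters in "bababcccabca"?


Input: "bababcccabca"
Scanning for longest run:
  Position 1 ('a'): new char, reset run to 1
  Position 2 ('b'): new char, reset run to 1
  Position 3 ('a'): new char, reset run to 1
  Position 4 ('b'): new char, reset run to 1
  Position 5 ('c'): new char, reset run to 1
  Position 6 ('c'): continues run of 'c', length=2
  Position 7 ('c'): continues run of 'c', length=3
  Position 8 ('a'): new char, reset run to 1
  Position 9 ('b'): new char, reset run to 1
  Position 10 ('c'): new char, reset run to 1
  Position 11 ('a'): new char, reset run to 1
Longest run: 'c' with length 3

3


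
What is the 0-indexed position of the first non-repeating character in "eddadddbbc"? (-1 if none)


Input: eddadddbbc
Character frequencies:
  'a': 1
  'b': 2
  'c': 1
  'd': 5
  'e': 1
Scanning left to right for freq == 1:
  Position 0 ('e'): unique! => answer = 0

0


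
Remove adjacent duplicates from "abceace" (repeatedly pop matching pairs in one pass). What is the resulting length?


Input: abceace
Stack-based adjacent duplicate removal:
  Read 'a': push. Stack: a
  Read 'b': push. Stack: ab
  Read 'c': push. Stack: abc
  Read 'e': push. Stack: abce
  Read 'a': push. Stack: abcea
  Read 'c': push. Stack: abceac
  Read 'e': push. Stack: abceace
Final stack: "abceace" (length 7)

7


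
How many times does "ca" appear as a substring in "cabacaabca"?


Searching for "ca" in "cabacaabca"
Scanning each position:
  Position 0: "ca" => MATCH
  Position 1: "ab" => no
  Position 2: "ba" => no
  Position 3: "ac" => no
  Position 4: "ca" => MATCH
  Position 5: "aa" => no
  Position 6: "ab" => no
  Position 7: "bc" => no
  Position 8: "ca" => MATCH
Total occurrences: 3

3


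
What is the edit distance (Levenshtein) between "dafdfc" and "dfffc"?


Computing edit distance: "dafdfc" -> "dfffc"
DP table:
           d    f    f    f    c
      0    1    2    3    4    5
  d   1    0    1    2    3    4
  a   2    1    1    2    3    4
  f   3    2    1    1    2    3
  d   4    3    2    2    2    3
  f   5    4    3    2    2    3
  c   6    5    4    3    3    2
Edit distance = dp[6][5] = 2

2


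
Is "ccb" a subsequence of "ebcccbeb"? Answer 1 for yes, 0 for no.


Check if "ccb" is a subsequence of "ebcccbeb"
Greedy scan:
  Position 0 ('e'): no match needed
  Position 1 ('b'): no match needed
  Position 2 ('c'): matches sub[0] = 'c'
  Position 3 ('c'): matches sub[1] = 'c'
  Position 4 ('c'): no match needed
  Position 5 ('b'): matches sub[2] = 'b'
  Position 6 ('e'): no match needed
  Position 7 ('b'): no match needed
All 3 characters matched => is a subsequence

1


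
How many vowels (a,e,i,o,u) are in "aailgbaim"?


Input: aailgbaim
Checking each character:
  'a' at position 0: vowel (running total: 1)
  'a' at position 1: vowel (running total: 2)
  'i' at position 2: vowel (running total: 3)
  'l' at position 3: consonant
  'g' at position 4: consonant
  'b' at position 5: consonant
  'a' at position 6: vowel (running total: 4)
  'i' at position 7: vowel (running total: 5)
  'm' at position 8: consonant
Total vowels: 5

5


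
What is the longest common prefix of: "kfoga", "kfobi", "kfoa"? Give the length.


Words: kfoga, kfobi, kfoa
  Position 0: all 'k' => match
  Position 1: all 'f' => match
  Position 2: all 'o' => match
  Position 3: ('g', 'b', 'a') => mismatch, stop
LCP = "kfo" (length 3)

3


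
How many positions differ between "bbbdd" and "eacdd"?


Comparing "bbbdd" and "eacdd" position by position:
  Position 0: 'b' vs 'e' => DIFFER
  Position 1: 'b' vs 'a' => DIFFER
  Position 2: 'b' vs 'c' => DIFFER
  Position 3: 'd' vs 'd' => same
  Position 4: 'd' vs 'd' => same
Positions that differ: 3

3


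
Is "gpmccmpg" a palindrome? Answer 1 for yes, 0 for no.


Input: gpmccmpg
Reversed: gpmccmpg
  Compare pos 0 ('g') with pos 7 ('g'): match
  Compare pos 1 ('p') with pos 6 ('p'): match
  Compare pos 2 ('m') with pos 5 ('m'): match
  Compare pos 3 ('c') with pos 4 ('c'): match
Result: palindrome

1


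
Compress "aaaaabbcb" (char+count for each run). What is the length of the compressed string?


Input: aaaaabbcb
Runs:
  'a' x 5 => "a5"
  'b' x 2 => "b2"
  'c' x 1 => "c1"
  'b' x 1 => "b1"
Compressed: "a5b2c1b1"
Compressed length: 8

8


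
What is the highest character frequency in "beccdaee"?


Input: beccdaee
Character counts:
  'a': 1
  'b': 1
  'c': 2
  'd': 1
  'e': 3
Maximum frequency: 3

3


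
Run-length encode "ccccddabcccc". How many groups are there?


Input: ccccddabcccc
Scanning for consecutive runs:
  Group 1: 'c' x 4 (positions 0-3)
  Group 2: 'd' x 2 (positions 4-5)
  Group 3: 'a' x 1 (positions 6-6)
  Group 4: 'b' x 1 (positions 7-7)
  Group 5: 'c' x 4 (positions 8-11)
Total groups: 5

5


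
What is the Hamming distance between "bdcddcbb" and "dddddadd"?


Comparing "bdcddcbb" and "dddddadd" position by position:
  Position 0: 'b' vs 'd' => differ
  Position 1: 'd' vs 'd' => same
  Position 2: 'c' vs 'd' => differ
  Position 3: 'd' vs 'd' => same
  Position 4: 'd' vs 'd' => same
  Position 5: 'c' vs 'a' => differ
  Position 6: 'b' vs 'd' => differ
  Position 7: 'b' vs 'd' => differ
Total differences (Hamming distance): 5

5


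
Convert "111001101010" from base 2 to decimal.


Input: "111001101010" in base 2
Positional expansion:
  Digit '1' (value 1) x 2^11 = 2048
  Digit '1' (value 1) x 2^10 = 1024
  Digit '1' (value 1) x 2^9 = 512
  Digit '0' (value 0) x 2^8 = 0
  Digit '0' (value 0) x 2^7 = 0
  Digit '1' (value 1) x 2^6 = 64
  Digit '1' (value 1) x 2^5 = 32
  Digit '0' (value 0) x 2^4 = 0
  Digit '1' (value 1) x 2^3 = 8
  Digit '0' (value 0) x 2^2 = 0
  Digit '1' (value 1) x 2^1 = 2
  Digit '0' (value 0) x 2^0 = 0
Sum = 3690

3690


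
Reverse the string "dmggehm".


Input: dmggehm
Reading characters right to left:
  Position 6: 'm'
  Position 5: 'h'
  Position 4: 'e'
  Position 3: 'g'
  Position 2: 'g'
  Position 1: 'm'
  Position 0: 'd'
Reversed: mheggmd

mheggmd


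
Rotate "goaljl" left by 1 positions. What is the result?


Input: "goaljl", rotate left by 1
First 1 characters: "g"
Remaining characters: "oaljl"
Concatenate remaining + first: "oaljl" + "g" = "oaljlg"

oaljlg


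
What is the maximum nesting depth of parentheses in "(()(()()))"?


Input: "(()(()()))"
Tracking depth:
  Position 0 '(': depth becomes 1
  Position 1 '(': depth becomes 2
  Position 2 ')': depth becomes 1
  Position 3 '(': depth becomes 2
  Position 4 '(': depth becomes 3
  Position 5 ')': depth becomes 2
  Position 6 '(': depth becomes 3
  Position 7 ')': depth becomes 2
  Position 8 ')': depth becomes 1
  Position 9 ')': depth becomes 0
Maximum depth reached: 3

3


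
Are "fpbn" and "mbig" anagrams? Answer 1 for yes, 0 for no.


Strings: "fpbn", "mbig"
Sorted first:  bfnp
Sorted second: bgim
Differ at position 1: 'f' vs 'g' => not anagrams

0


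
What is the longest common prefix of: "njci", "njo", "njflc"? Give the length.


Words: njci, njo, njflc
  Position 0: all 'n' => match
  Position 1: all 'j' => match
  Position 2: ('c', 'o', 'f') => mismatch, stop
LCP = "nj" (length 2)

2


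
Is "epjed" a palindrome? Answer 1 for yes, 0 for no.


Input: epjed
Reversed: dejpe
  Compare pos 0 ('e') with pos 4 ('d'): MISMATCH
  Compare pos 1 ('p') with pos 3 ('e'): MISMATCH
Result: not a palindrome

0


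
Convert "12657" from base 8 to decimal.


Input: "12657" in base 8
Positional expansion:
  Digit '1' (value 1) x 8^4 = 4096
  Digit '2' (value 2) x 8^3 = 1024
  Digit '6' (value 6) x 8^2 = 384
  Digit '5' (value 5) x 8^1 = 40
  Digit '7' (value 7) x 8^0 = 7
Sum = 5551

5551


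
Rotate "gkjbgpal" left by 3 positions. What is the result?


Input: "gkjbgpal", rotate left by 3
First 3 characters: "gkj"
Remaining characters: "bgpal"
Concatenate remaining + first: "bgpal" + "gkj" = "bgpalgkj"

bgpalgkj


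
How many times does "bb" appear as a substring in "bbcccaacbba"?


Searching for "bb" in "bbcccaacbba"
Scanning each position:
  Position 0: "bb" => MATCH
  Position 1: "bc" => no
  Position 2: "cc" => no
  Position 3: "cc" => no
  Position 4: "ca" => no
  Position 5: "aa" => no
  Position 6: "ac" => no
  Position 7: "cb" => no
  Position 8: "bb" => MATCH
  Position 9: "ba" => no
Total occurrences: 2

2


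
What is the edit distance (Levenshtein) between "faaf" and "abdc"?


Computing edit distance: "faaf" -> "abdc"
DP table:
           a    b    d    c
      0    1    2    3    4
  f   1    1    2    3    4
  a   2    1    2    3    4
  a   3    2    2    3    4
  f   4    3    3    3    4
Edit distance = dp[4][4] = 4

4


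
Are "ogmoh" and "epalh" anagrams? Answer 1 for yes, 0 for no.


Strings: "ogmoh", "epalh"
Sorted first:  ghmoo
Sorted second: aehlp
Differ at position 0: 'g' vs 'a' => not anagrams

0


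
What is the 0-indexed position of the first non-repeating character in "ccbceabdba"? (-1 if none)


Input: ccbceabdba
Character frequencies:
  'a': 2
  'b': 3
  'c': 3
  'd': 1
  'e': 1
Scanning left to right for freq == 1:
  Position 0 ('c'): freq=3, skip
  Position 1 ('c'): freq=3, skip
  Position 2 ('b'): freq=3, skip
  Position 3 ('c'): freq=3, skip
  Position 4 ('e'): unique! => answer = 4

4


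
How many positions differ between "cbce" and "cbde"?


Comparing "cbce" and "cbde" position by position:
  Position 0: 'c' vs 'c' => same
  Position 1: 'b' vs 'b' => same
  Position 2: 'c' vs 'd' => DIFFER
  Position 3: 'e' vs 'e' => same
Positions that differ: 1

1


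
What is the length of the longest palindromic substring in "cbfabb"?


Input: "cbfabb"
Checking substrings for palindromes:
  [4:6] "bb" (len 2) => palindrome
Longest palindromic substring: "bb" with length 2

2


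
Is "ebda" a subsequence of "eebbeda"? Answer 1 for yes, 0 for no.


Check if "ebda" is a subsequence of "eebbeda"
Greedy scan:
  Position 0 ('e'): matches sub[0] = 'e'
  Position 1 ('e'): no match needed
  Position 2 ('b'): matches sub[1] = 'b'
  Position 3 ('b'): no match needed
  Position 4 ('e'): no match needed
  Position 5 ('d'): matches sub[2] = 'd'
  Position 6 ('a'): matches sub[3] = 'a'
All 4 characters matched => is a subsequence

1


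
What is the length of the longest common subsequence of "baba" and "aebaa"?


LCS of "baba" and "aebaa"
DP table:
           a    e    b    a    a
      0    0    0    0    0    0
  b   0    0    0    1    1    1
  a   0    1    1    1    2    2
  b   0    1    1    2    2    2
  a   0    1    1    2    3    3
LCS length = dp[4][5] = 3

3


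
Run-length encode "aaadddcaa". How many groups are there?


Input: aaadddcaa
Scanning for consecutive runs:
  Group 1: 'a' x 3 (positions 0-2)
  Group 2: 'd' x 3 (positions 3-5)
  Group 3: 'c' x 1 (positions 6-6)
  Group 4: 'a' x 2 (positions 7-8)
Total groups: 4

4


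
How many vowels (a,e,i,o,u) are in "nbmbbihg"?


Input: nbmbbihg
Checking each character:
  'n' at position 0: consonant
  'b' at position 1: consonant
  'm' at position 2: consonant
  'b' at position 3: consonant
  'b' at position 4: consonant
  'i' at position 5: vowel (running total: 1)
  'h' at position 6: consonant
  'g' at position 7: consonant
Total vowels: 1

1


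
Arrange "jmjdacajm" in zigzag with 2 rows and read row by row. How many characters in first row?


Zigzag "jmjdacajm" into 2 rows:
Placing characters:
  'j' => row 0
  'm' => row 1
  'j' => row 0
  'd' => row 1
  'a' => row 0
  'c' => row 1
  'a' => row 0
  'j' => row 1
  'm' => row 0
Rows:
  Row 0: "jjaam"
  Row 1: "mdcj"
First row length: 5

5


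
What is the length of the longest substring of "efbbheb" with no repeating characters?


Input: "efbbheb"
Sliding window (track last position of each char):
  Position 0 ('e'): window [0,0] length 1 -- new best
  Position 1 ('f'): window [0,1] length 2 -- new best
  Position 2 ('b'): window [0,2] length 3 -- new best
  Position 3 ('b'): repeat (last at 2), move window start to 3
  Position 3 ('b'): window [3,3] length 1
  Position 4 ('h'): window [3,4] length 2
  Position 5 ('e'): window [3,5] length 3
  Position 6 ('b'): repeat (last at 3), move window start to 4
  Position 6 ('b'): window [4,6] length 3
Longest substring with no repeats: "efb" with length 3

3


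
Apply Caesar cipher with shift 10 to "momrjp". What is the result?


Caesar cipher: shift "momrjp" by 10
  'm' (pos 12) + 10 = pos 22 = 'w'
  'o' (pos 14) + 10 = pos 24 = 'y'
  'm' (pos 12) + 10 = pos 22 = 'w'
  'r' (pos 17) + 10 = pos 1 = 'b'
  'j' (pos 9) + 10 = pos 19 = 't'
  'p' (pos 15) + 10 = pos 25 = 'z'
Result: wywbtz

wywbtz


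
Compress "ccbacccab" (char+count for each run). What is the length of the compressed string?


Input: ccbacccab
Runs:
  'c' x 2 => "c2"
  'b' x 1 => "b1"
  'a' x 1 => "a1"
  'c' x 3 => "c3"
  'a' x 1 => "a1"
  'b' x 1 => "b1"
Compressed: "c2b1a1c3a1b1"
Compressed length: 12

12


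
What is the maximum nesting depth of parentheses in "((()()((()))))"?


Input: "((()()((()))))"
Tracking depth:
  Position 0 '(': depth becomes 1
  Position 1 '(': depth becomes 2
  Position 2 '(': depth becomes 3
  Position 3 ')': depth becomes 2
  Position 4 '(': depth becomes 3
  Position 5 ')': depth becomes 2
  Position 6 '(': depth becomes 3
  Position 7 '(': depth becomes 4
  Position 8 '(': depth becomes 5
  Position 9 ')': depth becomes 4
  Position 10 ')': depth becomes 3
  Position 11 ')': depth becomes 2
  Position 12 ')': depth becomes 1
  Position 13 ')': depth becomes 0
Maximum depth reached: 5

5


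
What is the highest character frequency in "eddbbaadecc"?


Input: eddbbaadecc
Character counts:
  'a': 2
  'b': 2
  'c': 2
  'd': 3
  'e': 2
Maximum frequency: 3

3


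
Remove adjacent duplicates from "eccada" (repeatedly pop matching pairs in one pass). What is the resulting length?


Input: eccada
Stack-based adjacent duplicate removal:
  Read 'e': push. Stack: e
  Read 'c': push. Stack: ec
  Read 'c': matches stack top 'c' => pop. Stack: e
  Read 'a': push. Stack: ea
  Read 'd': push. Stack: ead
  Read 'a': push. Stack: eada
Final stack: "eada" (length 4)

4


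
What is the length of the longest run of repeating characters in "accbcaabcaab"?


Input: "accbcaabcaab"
Scanning for longest run:
  Position 1 ('c'): new char, reset run to 1
  Position 2 ('c'): continues run of 'c', length=2
  Position 3 ('b'): new char, reset run to 1
  Position 4 ('c'): new char, reset run to 1
  Position 5 ('a'): new char, reset run to 1
  Position 6 ('a'): continues run of 'a', length=2
  Position 7 ('b'): new char, reset run to 1
  Position 8 ('c'): new char, reset run to 1
  Position 9 ('a'): new char, reset run to 1
  Position 10 ('a'): continues run of 'a', length=2
  Position 11 ('b'): new char, reset run to 1
Longest run: 'c' with length 2

2


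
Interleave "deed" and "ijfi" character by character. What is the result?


Interleaving "deed" and "ijfi":
  Position 0: 'd' from first, 'i' from second => "di"
  Position 1: 'e' from first, 'j' from second => "ej"
  Position 2: 'e' from first, 'f' from second => "ef"
  Position 3: 'd' from first, 'i' from second => "di"
Result: diejefdi

diejefdi


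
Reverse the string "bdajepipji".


Input: bdajepipji
Reading characters right to left:
  Position 9: 'i'
  Position 8: 'j'
  Position 7: 'p'
  Position 6: 'i'
  Position 5: 'p'
  Position 4: 'e'
  Position 3: 'j'
  Position 2: 'a'
  Position 1: 'd'
  Position 0: 'b'
Reversed: ijpipejadb

ijpipejadb


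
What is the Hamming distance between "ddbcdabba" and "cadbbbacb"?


Comparing "ddbcdabba" and "cadbbbacb" position by position:
  Position 0: 'd' vs 'c' => differ
  Position 1: 'd' vs 'a' => differ
  Position 2: 'b' vs 'd' => differ
  Position 3: 'c' vs 'b' => differ
  Position 4: 'd' vs 'b' => differ
  Position 5: 'a' vs 'b' => differ
  Position 6: 'b' vs 'a' => differ
  Position 7: 'b' vs 'c' => differ
  Position 8: 'a' vs 'b' => differ
Total differences (Hamming distance): 9

9


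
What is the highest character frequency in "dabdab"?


Input: dabdab
Character counts:
  'a': 2
  'b': 2
  'd': 2
Maximum frequency: 2

2


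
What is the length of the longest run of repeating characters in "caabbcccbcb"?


Input: "caabbcccbcb"
Scanning for longest run:
  Position 1 ('a'): new char, reset run to 1
  Position 2 ('a'): continues run of 'a', length=2
  Position 3 ('b'): new char, reset run to 1
  Position 4 ('b'): continues run of 'b', length=2
  Position 5 ('c'): new char, reset run to 1
  Position 6 ('c'): continues run of 'c', length=2
  Position 7 ('c'): continues run of 'c', length=3
  Position 8 ('b'): new char, reset run to 1
  Position 9 ('c'): new char, reset run to 1
  Position 10 ('b'): new char, reset run to 1
Longest run: 'c' with length 3

3


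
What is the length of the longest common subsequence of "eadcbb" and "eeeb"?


LCS of "eadcbb" and "eeeb"
DP table:
           e    e    e    b
      0    0    0    0    0
  e   0    1    1    1    1
  a   0    1    1    1    1
  d   0    1    1    1    1
  c   0    1    1    1    1
  b   0    1    1    1    2
  b   0    1    1    1    2
LCS length = dp[6][4] = 2

2


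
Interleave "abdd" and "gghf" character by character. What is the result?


Interleaving "abdd" and "gghf":
  Position 0: 'a' from first, 'g' from second => "ag"
  Position 1: 'b' from first, 'g' from second => "bg"
  Position 2: 'd' from first, 'h' from second => "dh"
  Position 3: 'd' from first, 'f' from second => "df"
Result: agbgdhdf

agbgdhdf


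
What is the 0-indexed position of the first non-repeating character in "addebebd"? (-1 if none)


Input: addebebd
Character frequencies:
  'a': 1
  'b': 2
  'd': 3
  'e': 2
Scanning left to right for freq == 1:
  Position 0 ('a'): unique! => answer = 0

0


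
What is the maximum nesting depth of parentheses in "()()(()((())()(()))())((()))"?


Input: "()()(()((())()(()))())((()))"
Tracking depth:
  Position 0 '(': depth becomes 1
  Position 1 ')': depth becomes 0
  Position 2 '(': depth becomes 1
  Position 3 ')': depth becomes 0
  Position 4 '(': depth becomes 1
  Position 5 '(': depth becomes 2
  Position 6 ')': depth becomes 1
  Position 7 '(': depth becomes 2
  Position 8 '(': depth becomes 3
  Position 9 '(': depth becomes 4
  Position 10 ')': depth becomes 3
  Position 11 ')': depth becomes 2
  Position 12 '(': depth becomes 3
  Position 13 ')': depth becomes 2
  Position 14 '(': depth becomes 3
  Position 15 '(': depth becomes 4
  Position 16 ')': depth becomes 3
  Position 17 ')': depth becomes 2
  Position 18 ')': depth becomes 1
  Position 19 '(': depth becomes 2
  Position 20 ')': depth becomes 1
  Position 21 ')': depth becomes 0
  Position 22 '(': depth becomes 1
  Position 23 '(': depth becomes 2
  Position 24 '(': depth becomes 3
  Position 25 ')': depth becomes 2
  Position 26 ')': depth becomes 1
  Position 27 ')': depth becomes 0
Maximum depth reached: 4

4


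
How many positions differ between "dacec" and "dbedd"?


Comparing "dacec" and "dbedd" position by position:
  Position 0: 'd' vs 'd' => same
  Position 1: 'a' vs 'b' => DIFFER
  Position 2: 'c' vs 'e' => DIFFER
  Position 3: 'e' vs 'd' => DIFFER
  Position 4: 'c' vs 'd' => DIFFER
Positions that differ: 4

4


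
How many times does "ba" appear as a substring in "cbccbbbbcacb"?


Searching for "ba" in "cbccbbbbcacb"
Scanning each position:
  Position 0: "cb" => no
  Position 1: "bc" => no
  Position 2: "cc" => no
  Position 3: "cb" => no
  Position 4: "bb" => no
  Position 5: "bb" => no
  Position 6: "bb" => no
  Position 7: "bc" => no
  Position 8: "ca" => no
  Position 9: "ac" => no
  Position 10: "cb" => no
Total occurrences: 0

0


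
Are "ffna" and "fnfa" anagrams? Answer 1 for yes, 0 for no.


Strings: "ffna", "fnfa"
Sorted first:  affn
Sorted second: affn
Sorted forms match => anagrams

1


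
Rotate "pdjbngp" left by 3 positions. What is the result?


Input: "pdjbngp", rotate left by 3
First 3 characters: "pdj"
Remaining characters: "bngp"
Concatenate remaining + first: "bngp" + "pdj" = "bngppdj"

bngppdj


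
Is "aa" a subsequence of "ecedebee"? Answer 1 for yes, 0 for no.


Check if "aa" is a subsequence of "ecedebee"
Greedy scan:
  Position 0 ('e'): no match needed
  Position 1 ('c'): no match needed
  Position 2 ('e'): no match needed
  Position 3 ('d'): no match needed
  Position 4 ('e'): no match needed
  Position 5 ('b'): no match needed
  Position 6 ('e'): no match needed
  Position 7 ('e'): no match needed
Only matched 0/2 characters => not a subsequence

0


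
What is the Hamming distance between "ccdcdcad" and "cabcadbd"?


Comparing "ccdcdcad" and "cabcadbd" position by position:
  Position 0: 'c' vs 'c' => same
  Position 1: 'c' vs 'a' => differ
  Position 2: 'd' vs 'b' => differ
  Position 3: 'c' vs 'c' => same
  Position 4: 'd' vs 'a' => differ
  Position 5: 'c' vs 'd' => differ
  Position 6: 'a' vs 'b' => differ
  Position 7: 'd' vs 'd' => same
Total differences (Hamming distance): 5

5


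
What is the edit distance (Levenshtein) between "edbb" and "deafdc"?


Computing edit distance: "edbb" -> "deafdc"
DP table:
           d    e    a    f    d    c
      0    1    2    3    4    5    6
  e   1    1    1    2    3    4    5
  d   2    1    2    2    3    3    4
  b   3    2    2    3    3    4    4
  b   4    3    3    3    4    4    5
Edit distance = dp[4][6] = 5

5


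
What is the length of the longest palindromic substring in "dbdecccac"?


Input: "dbdecccac"
Checking substrings for palindromes:
  [0:3] "dbd" (len 3) => palindrome
  [4:7] "ccc" (len 3) => palindrome
  [6:9] "cac" (len 3) => palindrome
  [4:6] "cc" (len 2) => palindrome
  [5:7] "cc" (len 2) => palindrome
Longest palindromic substring: "dbd" with length 3

3
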